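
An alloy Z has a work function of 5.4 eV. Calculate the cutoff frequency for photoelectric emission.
1.3057e+15 Hz

The threshold frequency is when the photon energy equals the work function:
hf₀ = φ

Solving for f₀:
f₀ = φ/h = (5.4 eV × 1.602×10⁻¹⁹ J/eV) / (6.626×10⁻³⁴ J·s)
f₀ = 1.3057e+15 Hz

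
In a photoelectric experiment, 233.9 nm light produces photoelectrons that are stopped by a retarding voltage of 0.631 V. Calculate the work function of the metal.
4.67 eV

The stopping potential gives the maximum kinetic energy: KE_max = eV_s = 0.631 eV

From Einstein's photoelectric equation: KE_max = hc/λ - φ
Rearranging: φ = hc/λ - KE_max

Calculate photon energy:
E_photon = hc/λ = (6.626×10⁻³⁴ J·s)(3×10⁸ m/s) / (233.9×10⁻⁹ m) = 5.3007 eV

Therefore:
φ = 5.3007 - 0.631 = 4.67 eV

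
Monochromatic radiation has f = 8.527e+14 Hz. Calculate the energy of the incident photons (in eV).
3.5265 eV

Using E = hf:

E = hf = (6.626×10⁻³⁴ J·s)(8.527e+14 Hz)
E = 3.5265 eV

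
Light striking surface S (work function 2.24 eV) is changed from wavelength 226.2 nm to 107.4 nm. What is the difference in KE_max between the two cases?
6.0630 eV

Using Einstein's equation: KE_max = hc/λ - φ

For λ₁ = 226.2 nm:
KE₁ = hc/λ₁ - φ = 5.4812 - 2.24 = 3.2412 eV

For λ₂ = 107.4 nm:
KE₂ = hc/λ₂ - φ = 11.5442 - 2.24 = 9.3042 eV

Change in KE:
ΔKE = KE₂ - KE₁ = 9.3042 - 3.2412 = 6.0630 eV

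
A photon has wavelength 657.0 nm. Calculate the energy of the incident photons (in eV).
1.8871 eV

Using E = hf = hc/λ:

E = hc/λ = (6.626×10⁻³⁴ J·s)(3×10⁸ m/s) / (657.0×10⁻⁹ m)
E = 1.8871 eV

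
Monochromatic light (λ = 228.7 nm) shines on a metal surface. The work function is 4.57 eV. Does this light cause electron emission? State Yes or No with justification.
Yes

For photoemission, the photon energy must exceed the work function.

Photon energy: E = hc/λ = 5.4213 eV
Work function: φ = 4.57 eV

Since E_photon (5.4213 eV) > φ (4.57 eV), photoemission WILL occur.
The threshold wavelength is λ₀ = hc/φ = 271.3 nm.
Since 228.7 nm < 271.3 nm, the light has sufficient energy.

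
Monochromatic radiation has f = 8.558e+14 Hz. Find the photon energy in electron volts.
3.5393 eV

Using E = hf:

E = hf = (6.626×10⁻³⁴ J·s)(8.558e+14 Hz)
E = 3.5393 eV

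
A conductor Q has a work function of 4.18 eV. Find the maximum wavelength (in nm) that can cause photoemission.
296.61 nm

The threshold wavelength is when the photon energy equals the work function:
hc/λ₀ = φ

Solving for λ₀:
λ₀ = hc/φ = (6.626×10⁻³⁴ J·s)(3×10⁸ m/s) / (4.18 eV × 1.602×10⁻¹⁹ J/eV)
λ₀ = 296.61 nm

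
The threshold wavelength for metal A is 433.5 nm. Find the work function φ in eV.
2.86 eV

At the threshold wavelength, photon energy equals work function:
φ = hc/λ₀

Calculating:
φ = (6.626×10⁻³⁴ J·s)(3×10⁸ m/s) / (433.5×10⁻⁹ m)
φ = 2.86 eV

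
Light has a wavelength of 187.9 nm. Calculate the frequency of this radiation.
1.5955e+15 Hz

Using the wave equation: c = fλ

Solving for frequency:
f = c/λ = (3×10⁸ m/s) / (187.9×10⁻⁹ m)
f = 1.5955e+15 Hz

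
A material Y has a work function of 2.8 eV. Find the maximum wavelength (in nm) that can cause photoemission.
442.80 nm

The threshold wavelength is when the photon energy equals the work function:
hc/λ₀ = φ

Solving for λ₀:
λ₀ = hc/φ = (6.626×10⁻³⁴ J·s)(3×10⁸ m/s) / (2.8 eV × 1.602×10⁻¹⁹ J/eV)
λ₀ = 442.80 nm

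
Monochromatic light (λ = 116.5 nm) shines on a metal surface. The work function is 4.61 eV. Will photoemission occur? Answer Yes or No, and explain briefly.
Yes

For photoemission, the photon energy must exceed the work function.

Photon energy: E = hc/λ = 10.6424 eV
Work function: φ = 4.61 eV

Since E_photon (10.6424 eV) > φ (4.61 eV), photoemission WILL occur.
The threshold wavelength is λ₀ = hc/φ = 268.9 nm.
Since 116.5 nm < 268.9 nm, the light has sufficient energy.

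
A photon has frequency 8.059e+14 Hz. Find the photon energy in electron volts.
3.3329 eV

Using E = hf:

E = hf = (6.626×10⁻³⁴ J·s)(8.059e+14 Hz)
E = 3.3329 eV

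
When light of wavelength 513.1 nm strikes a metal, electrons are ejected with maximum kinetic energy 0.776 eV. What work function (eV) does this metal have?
1.64 eV

From Einstein's photoelectric equation: KE_max = hf - φ = hc/λ - φ

Rearranging for φ:
φ = hc/λ - KE_max

Calculate photon energy:
E_photon = hc/λ = 2.4164 eV

Therefore:
φ = 2.4164 - 0.776 = 1.64 eV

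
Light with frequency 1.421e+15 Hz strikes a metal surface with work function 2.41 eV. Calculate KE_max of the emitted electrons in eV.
3.4668 eV

Using Einstein's photoelectric equation: KE_max = hf - φ

First, calculate the photon energy:
E_photon = hf = (6.626×10⁻³⁴ J·s)(1.421e+15 Hz)
E_photon = 5.8768 eV

Then, the maximum kinetic energy:
KE_max = E_photon - φ = 5.8768 eV - 2.41 eV = 3.4668 eV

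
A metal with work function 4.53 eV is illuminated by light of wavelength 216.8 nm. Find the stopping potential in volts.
1.1888 V

The stopping potential V_s satisfies: eV_s = KE_max

First, find KE_max using Einstein's equation:
E_photon = hc/λ = 5.7188 eV
KE_max = E_photon - φ = 5.7188 - 4.53 = 1.1888 eV

Since eV_s = KE_max:
V_s = KE_max/e = 1.1888 V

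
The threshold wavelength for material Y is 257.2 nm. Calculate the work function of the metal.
4.82 eV

At the threshold wavelength, photon energy equals work function:
φ = hc/λ₀

Calculating:
φ = (6.626×10⁻³⁴ J·s)(3×10⁸ m/s) / (257.2×10⁻⁹ m)
φ = 4.82 eV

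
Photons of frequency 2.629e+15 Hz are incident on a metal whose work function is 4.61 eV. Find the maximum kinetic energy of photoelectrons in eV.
6.2627 eV

Using Einstein's photoelectric equation: KE_max = hf - φ

First, calculate the photon energy:
E_photon = hf = (6.626×10⁻³⁴ J·s)(2.629e+15 Hz)
E_photon = 10.8727 eV

Then, the maximum kinetic energy:
KE_max = E_photon - φ = 10.8727 eV - 4.61 eV = 6.2627 eV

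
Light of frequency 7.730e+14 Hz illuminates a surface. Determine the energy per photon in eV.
3.1969 eV

Using E = hf:

E = hf = (6.626×10⁻³⁴ J·s)(7.730e+14 Hz)
E = 3.1969 eV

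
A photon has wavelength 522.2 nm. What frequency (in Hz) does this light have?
5.7410e+14 Hz

Using the wave equation: c = fλ

Solving for frequency:
f = c/λ = (3×10⁸ m/s) / (522.2×10⁻⁹ m)
f = 5.7410e+14 Hz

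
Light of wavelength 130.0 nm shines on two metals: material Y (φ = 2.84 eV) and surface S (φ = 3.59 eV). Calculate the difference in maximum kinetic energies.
0.7500 eV

Using KE_max = hc/λ - φ for each metal:

Photon energy: E = hc/λ = 9.5372 eV

For material Y (φ₁ = 2.84 eV):
KE₁ = E - φ₁ = 9.5372 - 2.84 = 6.6972 eV

For surface S (φ₂ = 3.59 eV):
KE₂ = E - φ₂ = 9.5372 - 3.59 = 5.9472 eV

Difference:
ΔKE = KE₁ - KE₂ = 6.6972 - 5.9472 = 0.7500 eV

Note: The difference equals the difference in work functions: 3.59 - 2.84 = 0.75 eV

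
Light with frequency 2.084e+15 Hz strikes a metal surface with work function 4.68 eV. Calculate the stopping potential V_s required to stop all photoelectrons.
3.9387 V

The stopping potential V_s satisfies: eV_s = KE_max

First, find KE_max using Einstein's equation:
E_photon = hf = (6.626×10⁻³⁴ J·s)(2.084e+15 Hz) = 8.6187 eV
KE_max = E_photon - φ = 8.6187 - 4.68 = 3.9387 eV

Since eV_s = KE_max:
V_s = KE_max/e = 3.9387 V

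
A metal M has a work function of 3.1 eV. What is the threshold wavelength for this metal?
399.95 nm

The threshold wavelength is when the photon energy equals the work function:
hc/λ₀ = φ

Solving for λ₀:
λ₀ = hc/φ = (6.626×10⁻³⁴ J·s)(3×10⁸ m/s) / (3.1 eV × 1.602×10⁻¹⁹ J/eV)
λ₀ = 399.95 nm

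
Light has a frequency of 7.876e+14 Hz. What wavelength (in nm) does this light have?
380.64 nm

Using the wave equation: c = fλ

Solving for wavelength:
λ = c/f = (3×10⁸ m/s) / (7.876e+14 Hz)
λ = 380.64 nm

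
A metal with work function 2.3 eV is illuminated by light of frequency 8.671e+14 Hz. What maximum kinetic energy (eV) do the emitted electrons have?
1.2860 eV

Using Einstein's photoelectric equation: KE_max = hf - φ

First, calculate the photon energy:
E_photon = hf = (6.626×10⁻³⁴ J·s)(8.671e+14 Hz)
E_photon = 3.5860 eV

Then, the maximum kinetic energy:
KE_max = E_photon - φ = 3.5860 eV - 2.3 eV = 1.2860 eV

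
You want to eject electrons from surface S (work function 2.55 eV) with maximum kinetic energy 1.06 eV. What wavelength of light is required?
343.45 nm

From Einstein's equation: KE_max = hc/λ - φ

Rearranging for λ:
hc/λ = KE_max + φ
λ = hc/(KE_max + φ)

Required photon energy:
E_photon = KE_max + φ = 1.06 + 2.55 = 3.61 eV

Required wavelength:
λ = hc/E_photon = (6.626×10⁻³⁴)(3×10⁸) / (3.61 × 1.602×10⁻¹⁹)
λ = 343.45 nm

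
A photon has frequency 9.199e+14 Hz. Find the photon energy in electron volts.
3.8044 eV

Using E = hf:

E = hf = (6.626×10⁻³⁴ J·s)(9.199e+14 Hz)
E = 3.8044 eV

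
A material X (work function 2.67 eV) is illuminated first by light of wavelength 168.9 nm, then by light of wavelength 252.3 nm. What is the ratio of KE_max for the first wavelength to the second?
2.0813

Using Einstein's equation: KE_max = hc/λ - φ

For λ₁ = 168.9 nm:
E₁ = hc/λ₁ = 7.3407 eV
KE₁ = E₁ - φ = 7.3407 - 2.67 = 4.6707 eV

For λ₂ = 252.3 nm:
E₂ = hc/λ₂ = 4.9142 eV
KE₂ = E₂ - φ = 4.9142 - 2.67 = 2.2442 eV

Ratio: KE₁/KE₂ = 4.6707/2.2442 = 2.0813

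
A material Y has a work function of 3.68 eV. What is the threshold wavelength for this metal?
336.91 nm

The threshold wavelength is when the photon energy equals the work function:
hc/λ₀ = φ

Solving for λ₀:
λ₀ = hc/φ = (6.626×10⁻³⁴ J·s)(3×10⁸ m/s) / (3.68 eV × 1.602×10⁻¹⁹ J/eV)
λ₀ = 336.91 nm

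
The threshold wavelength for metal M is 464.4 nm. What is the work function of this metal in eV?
2.67 eV

At the threshold wavelength, photon energy equals work function:
φ = hc/λ₀

Calculating:
φ = (6.626×10⁻³⁴ J·s)(3×10⁸ m/s) / (464.4×10⁻⁹ m)
φ = 2.67 eV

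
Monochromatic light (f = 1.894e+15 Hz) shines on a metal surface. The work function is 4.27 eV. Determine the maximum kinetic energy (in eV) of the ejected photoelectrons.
3.5630 eV

Using Einstein's photoelectric equation: KE_max = hf - φ

First, calculate the photon energy:
E_photon = hf = (6.626×10⁻³⁴ J·s)(1.894e+15 Hz)
E_photon = 7.8330 eV

Then, the maximum kinetic energy:
KE_max = E_photon - φ = 7.8330 eV - 4.27 eV = 3.5630 eV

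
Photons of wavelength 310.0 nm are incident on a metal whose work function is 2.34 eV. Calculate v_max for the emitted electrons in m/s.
7.6403e+05 m/s

First, find the maximum kinetic energy:
E_photon = hc/λ = 3.9995 eV
KE_max = E_photon - φ = 3.9995 - 2.34 = 1.6595 eV

Convert to Joules: KE_max = 1.6595 × 1.602×10⁻¹⁹ J = 2.6588e-19 J

Then use KE = ½mv² to find velocity:
v = √(2·KE/m) = √(2 × 2.6588e-19 J / 9.109e-31 kg)
v = 7.6403e+05 m/s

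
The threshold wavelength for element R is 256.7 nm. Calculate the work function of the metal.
4.83 eV

At the threshold wavelength, photon energy equals work function:
φ = hc/λ₀

Calculating:
φ = (6.626×10⁻³⁴ J·s)(3×10⁸ m/s) / (256.7×10⁻⁹ m)
φ = 4.83 eV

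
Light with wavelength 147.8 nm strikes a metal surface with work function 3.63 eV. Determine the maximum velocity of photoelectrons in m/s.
1.2938e+06 m/s

First, find the maximum kinetic energy:
E_photon = hc/λ = 8.3886 eV
KE_max = E_photon - φ = 8.3886 - 3.63 = 4.7586 eV

Convert to Joules: KE_max = 4.7586 × 1.602×10⁻¹⁹ J = 7.6242e-19 J

Then use KE = ½mv² to find velocity:
v = √(2·KE/m) = √(2 × 7.6242e-19 J / 9.109e-31 kg)
v = 1.2938e+06 m/s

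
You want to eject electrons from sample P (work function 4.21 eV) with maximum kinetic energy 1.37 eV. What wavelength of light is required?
222.19 nm

From Einstein's equation: KE_max = hc/λ - φ

Rearranging for λ:
hc/λ = KE_max + φ
λ = hc/(KE_max + φ)

Required photon energy:
E_photon = KE_max + φ = 1.37 + 4.21 = 5.58 eV

Required wavelength:
λ = hc/E_photon = (6.626×10⁻³⁴)(3×10⁸) / (5.58 × 1.602×10⁻¹⁹)
λ = 222.19 nm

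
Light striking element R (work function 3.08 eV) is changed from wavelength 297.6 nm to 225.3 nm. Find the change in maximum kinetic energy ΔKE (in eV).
1.3369 eV

Using Einstein's equation: KE_max = hc/λ - φ

For λ₁ = 297.6 nm:
KE₁ = hc/λ₁ - φ = 4.1661 - 3.08 = 1.0861 eV

For λ₂ = 225.3 nm:
KE₂ = hc/λ₂ - φ = 5.5031 - 3.08 = 2.4231 eV

Change in KE:
ΔKE = KE₂ - KE₁ = 2.4231 - 1.0861 = 1.3369 eV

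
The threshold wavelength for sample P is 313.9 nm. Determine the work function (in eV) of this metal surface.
3.95 eV

At the threshold wavelength, photon energy equals work function:
φ = hc/λ₀

Calculating:
φ = (6.626×10⁻³⁴ J·s)(3×10⁸ m/s) / (313.9×10⁻⁹ m)
φ = 3.95 eV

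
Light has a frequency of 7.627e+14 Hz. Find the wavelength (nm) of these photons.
393.07 nm

Using the wave equation: c = fλ

Solving for wavelength:
λ = c/f = (3×10⁸ m/s) / (7.627e+14 Hz)
λ = 393.07 nm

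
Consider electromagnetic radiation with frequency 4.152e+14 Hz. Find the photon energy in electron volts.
1.7171 eV

Using E = hf:

E = hf = (6.626×10⁻³⁴ J·s)(4.152e+14 Hz)
E = 1.7171 eV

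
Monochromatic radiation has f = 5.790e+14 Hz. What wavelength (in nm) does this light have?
517.78 nm

Using the wave equation: c = fλ

Solving for wavelength:
λ = c/f = (3×10⁸ m/s) / (5.790e+14 Hz)
λ = 517.78 nm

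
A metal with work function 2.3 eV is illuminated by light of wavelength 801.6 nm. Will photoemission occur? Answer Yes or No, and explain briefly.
No

For photoemission, the photon energy must exceed the work function.

Photon energy: E = hc/λ = 1.5467 eV
Work function: φ = 2.3 eV

Since E_photon (1.5467 eV) < φ (2.3 eV), photoemission will NOT occur.
The threshold wavelength is λ₀ = hc/φ = 539.1 nm.
Since 801.6 nm > 539.1 nm, the photons lack sufficient energy.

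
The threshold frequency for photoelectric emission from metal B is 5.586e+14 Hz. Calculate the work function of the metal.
2.31 eV

At the threshold frequency, photon energy equals work function:
φ = hf₀

Calculating:
φ = (6.626×10⁻³⁴ J·s)(5.586e+14 Hz)
φ = 2.31 eV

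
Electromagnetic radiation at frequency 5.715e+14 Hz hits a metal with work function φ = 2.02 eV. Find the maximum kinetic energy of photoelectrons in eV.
0.3435 eV

Using Einstein's photoelectric equation: KE_max = hf - φ

First, calculate the photon energy:
E_photon = hf = (6.626×10⁻³⁴ J·s)(5.715e+14 Hz)
E_photon = 2.3635 eV

Then, the maximum kinetic energy:
KE_max = E_photon - φ = 2.3635 eV - 2.02 eV = 0.3435 eV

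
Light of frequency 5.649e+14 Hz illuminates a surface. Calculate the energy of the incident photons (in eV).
2.3362 eV

Using E = hf:

E = hf = (6.626×10⁻³⁴ J·s)(5.649e+14 Hz)
E = 2.3362 eV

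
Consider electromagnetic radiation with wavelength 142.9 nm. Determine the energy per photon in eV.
8.6763 eV

Using E = hf = hc/λ:

E = hc/λ = (6.626×10⁻³⁴ J·s)(3×10⁸ m/s) / (142.9×10⁻⁹ m)
E = 8.6763 eV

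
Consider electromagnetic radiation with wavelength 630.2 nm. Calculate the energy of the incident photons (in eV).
1.9674 eV

Using E = hf = hc/λ:

E = hc/λ = (6.626×10⁻³⁴ J·s)(3×10⁸ m/s) / (630.2×10⁻⁹ m)
E = 1.9674 eV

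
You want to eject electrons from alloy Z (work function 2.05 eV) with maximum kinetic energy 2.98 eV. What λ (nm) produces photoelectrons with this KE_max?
246.49 nm

From Einstein's equation: KE_max = hc/λ - φ

Rearranging for λ:
hc/λ = KE_max + φ
λ = hc/(KE_max + φ)

Required photon energy:
E_photon = KE_max + φ = 2.98 + 2.05 = 5.03 eV

Required wavelength:
λ = hc/E_photon = (6.626×10⁻³⁴)(3×10⁸) / (5.03 × 1.602×10⁻¹⁹)
λ = 246.49 nm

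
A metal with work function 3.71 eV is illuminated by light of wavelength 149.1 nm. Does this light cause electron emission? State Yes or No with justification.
Yes

For photoemission, the photon energy must exceed the work function.

Photon energy: E = hc/λ = 8.3155 eV
Work function: φ = 3.71 eV

Since E_photon (8.3155 eV) > φ (3.71 eV), photoemission WILL occur.
The threshold wavelength is λ₀ = hc/φ = 334.2 nm.
Since 149.1 nm < 334.2 nm, the light has sufficient energy.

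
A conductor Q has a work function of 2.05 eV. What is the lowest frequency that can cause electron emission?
4.9569e+14 Hz

The threshold frequency is when the photon energy equals the work function:
hf₀ = φ

Solving for f₀:
f₀ = φ/h = (2.05 eV × 1.602×10⁻¹⁹ J/eV) / (6.626×10⁻³⁴ J·s)
f₀ = 4.9569e+14 Hz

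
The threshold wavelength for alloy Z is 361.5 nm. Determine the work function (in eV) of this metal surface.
3.43 eV

At the threshold wavelength, photon energy equals work function:
φ = hc/λ₀

Calculating:
φ = (6.626×10⁻³⁴ J·s)(3×10⁸ m/s) / (361.5×10⁻⁹ m)
φ = 3.43 eV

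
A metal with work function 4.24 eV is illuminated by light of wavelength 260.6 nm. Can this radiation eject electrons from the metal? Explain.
Yes

For photoemission, the photon energy must exceed the work function.

Photon energy: E = hc/λ = 4.7576 eV
Work function: φ = 4.24 eV

Since E_photon (4.7576 eV) > φ (4.24 eV), photoemission WILL occur.
The threshold wavelength is λ₀ = hc/φ = 292.4 nm.
Since 260.6 nm < 292.4 nm, the light has sufficient energy.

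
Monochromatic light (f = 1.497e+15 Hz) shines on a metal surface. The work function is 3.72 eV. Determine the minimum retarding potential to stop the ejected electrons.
2.4711 V

The stopping potential V_s satisfies: eV_s = KE_max

First, find KE_max using Einstein's equation:
E_photon = hf = (6.626×10⁻³⁴ J·s)(1.497e+15 Hz) = 6.1911 eV
KE_max = E_photon - φ = 6.1911 - 3.72 = 2.4711 eV

Since eV_s = KE_max:
V_s = KE_max/e = 2.4711 V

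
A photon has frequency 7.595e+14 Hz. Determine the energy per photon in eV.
3.1410 eV

Using E = hf:

E = hf = (6.626×10⁻³⁴ J·s)(7.595e+14 Hz)
E = 3.1410 eV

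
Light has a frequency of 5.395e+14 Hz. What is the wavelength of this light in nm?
555.69 nm

Using the wave equation: c = fλ

Solving for wavelength:
λ = c/f = (3×10⁸ m/s) / (5.395e+14 Hz)
λ = 555.69 nm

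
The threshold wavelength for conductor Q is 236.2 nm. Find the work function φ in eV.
5.25 eV

At the threshold wavelength, photon energy equals work function:
φ = hc/λ₀

Calculating:
φ = (6.626×10⁻³⁴ J·s)(3×10⁸ m/s) / (236.2×10⁻⁹ m)
φ = 5.25 eV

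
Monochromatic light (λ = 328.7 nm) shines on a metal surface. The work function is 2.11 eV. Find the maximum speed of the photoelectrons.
7.6460e+05 m/s

First, find the maximum kinetic energy:
E_photon = hc/λ = 3.7720 eV
KE_max = E_photon - φ = 3.7720 - 2.11 = 1.6620 eV

Convert to Joules: KE_max = 1.6620 × 1.602×10⁻¹⁹ J = 2.6627e-19 J

Then use KE = ½mv² to find velocity:
v = √(2·KE/m) = √(2 × 2.6627e-19 J / 9.109e-31 kg)
v = 7.6460e+05 m/s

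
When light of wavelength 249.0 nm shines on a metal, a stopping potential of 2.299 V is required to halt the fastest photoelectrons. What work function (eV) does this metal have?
2.68 eV

The stopping potential gives the maximum kinetic energy: KE_max = eV_s = 2.299 eV

From Einstein's photoelectric equation: KE_max = hc/λ - φ
Rearranging: φ = hc/λ - KE_max

Calculate photon energy:
E_photon = hc/λ = (6.626×10⁻³⁴ J·s)(3×10⁸ m/s) / (249.0×10⁻⁹ m) = 4.9793 eV

Therefore:
φ = 4.9793 - 2.299 = 2.68 eV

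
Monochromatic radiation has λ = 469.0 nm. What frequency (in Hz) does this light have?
6.3922e+14 Hz

Using the wave equation: c = fλ

Solving for frequency:
f = c/λ = (3×10⁸ m/s) / (469.0×10⁻⁹ m)
f = 6.3922e+14 Hz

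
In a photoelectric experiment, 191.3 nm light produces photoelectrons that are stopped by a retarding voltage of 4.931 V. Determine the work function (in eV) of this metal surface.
1.55 eV

The stopping potential gives the maximum kinetic energy: KE_max = eV_s = 4.931 eV

From Einstein's photoelectric equation: KE_max = hc/λ - φ
Rearranging: φ = hc/λ - KE_max

Calculate photon energy:
E_photon = hc/λ = (6.626×10⁻³⁴ J·s)(3×10⁸ m/s) / (191.3×10⁻⁹ m) = 6.4811 eV

Therefore:
φ = 6.4811 - 4.931 = 1.55 eV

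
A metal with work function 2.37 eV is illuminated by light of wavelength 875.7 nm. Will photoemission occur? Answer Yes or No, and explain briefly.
No

For photoemission, the photon energy must exceed the work function.

Photon energy: E = hc/λ = 1.4158 eV
Work function: φ = 2.37 eV

Since E_photon (1.4158 eV) < φ (2.37 eV), photoemission will NOT occur.
The threshold wavelength is λ₀ = hc/φ = 523.1 nm.
Since 875.7 nm > 523.1 nm, the photons lack sufficient energy.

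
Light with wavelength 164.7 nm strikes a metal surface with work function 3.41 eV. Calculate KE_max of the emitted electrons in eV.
4.1179 eV

Using Einstein's photoelectric equation: KE_max = hf - φ = hc/λ - φ

First, calculate the photon energy:
E_photon = hc/λ = (6.626×10⁻³⁴ J·s)(3×10⁸ m/s) / (164.7×10⁻⁹ m)
E_photon = 7.5279 eV

Then, the maximum kinetic energy:
KE_max = E_photon - φ = 7.5279 eV - 3.41 eV = 4.1179 eV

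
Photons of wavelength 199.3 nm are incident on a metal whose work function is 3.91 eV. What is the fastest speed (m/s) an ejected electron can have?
9.0162e+05 m/s

First, find the maximum kinetic energy:
E_photon = hc/λ = 6.2210 eV
KE_max = E_photon - φ = 6.2210 - 3.91 = 2.3110 eV

Convert to Joules: KE_max = 2.3110 × 1.602×10⁻¹⁹ J = 3.7026e-19 J

Then use KE = ½mv² to find velocity:
v = √(2·KE/m) = √(2 × 3.7026e-19 J / 9.109e-31 kg)
v = 9.0162e+05 m/s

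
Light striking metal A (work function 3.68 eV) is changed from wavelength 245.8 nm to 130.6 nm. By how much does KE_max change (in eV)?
4.4493 eV

Using Einstein's equation: KE_max = hc/λ - φ

For λ₁ = 245.8 nm:
KE₁ = hc/λ₁ - φ = 5.0441 - 3.68 = 1.3641 eV

For λ₂ = 130.6 nm:
KE₂ = hc/λ₂ - φ = 9.4934 - 3.68 = 5.8134 eV

Change in KE:
ΔKE = KE₂ - KE₁ = 5.8134 - 1.3641 = 4.4493 eV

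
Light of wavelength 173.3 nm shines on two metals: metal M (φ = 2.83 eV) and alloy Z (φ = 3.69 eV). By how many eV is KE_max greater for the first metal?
0.8600 eV

Using KE_max = hc/λ - φ for each metal:

Photon energy: E = hc/λ = 7.1543 eV

For metal M (φ₁ = 2.83 eV):
KE₁ = E - φ₁ = 7.1543 - 2.83 = 4.3243 eV

For alloy Z (φ₂ = 3.69 eV):
KE₂ = E - φ₂ = 7.1543 - 3.69 = 3.4643 eV

Difference:
ΔKE = KE₁ - KE₂ = 4.3243 - 3.4643 = 0.8600 eV

Note: The difference equals the difference in work functions: 3.69 - 2.83 = 0.86 eV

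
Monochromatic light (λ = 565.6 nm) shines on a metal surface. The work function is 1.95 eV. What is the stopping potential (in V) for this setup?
0.2421 V

The stopping potential V_s satisfies: eV_s = KE_max

First, find KE_max using Einstein's equation:
E_photon = hc/λ = 2.1921 eV
KE_max = E_photon - φ = 2.1921 - 1.95 = 0.2421 eV

Since eV_s = KE_max:
V_s = KE_max/e = 0.2421 V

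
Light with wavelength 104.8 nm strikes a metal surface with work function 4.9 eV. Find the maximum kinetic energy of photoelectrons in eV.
6.9306 eV

Using Einstein's photoelectric equation: KE_max = hf - φ = hc/λ - φ

First, calculate the photon energy:
E_photon = hc/λ = (6.626×10⁻³⁴ J·s)(3×10⁸ m/s) / (104.8×10⁻⁹ m)
E_photon = 11.8306 eV

Then, the maximum kinetic energy:
KE_max = E_photon - φ = 11.8306 eV - 4.9 eV = 6.9306 eV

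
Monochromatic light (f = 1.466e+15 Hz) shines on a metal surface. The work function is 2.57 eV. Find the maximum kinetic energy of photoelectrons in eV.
3.4929 eV

Using Einstein's photoelectric equation: KE_max = hf - φ

First, calculate the photon energy:
E_photon = hf = (6.626×10⁻³⁴ J·s)(1.466e+15 Hz)
E_photon = 6.0629 eV

Then, the maximum kinetic energy:
KE_max = E_photon - φ = 6.0629 eV - 2.57 eV = 3.4929 eV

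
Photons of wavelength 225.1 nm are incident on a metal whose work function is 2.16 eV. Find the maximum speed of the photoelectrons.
1.0852e+06 m/s

First, find the maximum kinetic energy:
E_photon = hc/λ = 5.5080 eV
KE_max = E_photon - φ = 5.5080 - 2.16 = 3.3480 eV

Convert to Joules: KE_max = 3.3480 × 1.602×10⁻¹⁹ J = 5.3640e-19 J

Then use KE = ½mv² to find velocity:
v = √(2·KE/m) = √(2 × 5.3640e-19 J / 9.109e-31 kg)
v = 1.0852e+06 m/s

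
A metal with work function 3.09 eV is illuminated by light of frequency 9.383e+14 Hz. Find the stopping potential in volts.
0.7905 V

The stopping potential V_s satisfies: eV_s = KE_max

First, find KE_max using Einstein's equation:
E_photon = hf = (6.626×10⁻³⁴ J·s)(9.383e+14 Hz) = 3.8805 eV
KE_max = E_photon - φ = 3.8805 - 3.09 = 0.7905 eV

Since eV_s = KE_max:
V_s = KE_max/e = 0.7905 V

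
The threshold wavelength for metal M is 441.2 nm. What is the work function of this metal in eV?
2.81 eV

At the threshold wavelength, photon energy equals work function:
φ = hc/λ₀

Calculating:
φ = (6.626×10⁻³⁴ J·s)(3×10⁸ m/s) / (441.2×10⁻⁹ m)
φ = 2.81 eV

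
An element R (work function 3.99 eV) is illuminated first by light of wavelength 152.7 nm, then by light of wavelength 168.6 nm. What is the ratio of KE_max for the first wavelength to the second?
1.2276

Using Einstein's equation: KE_max = hc/λ - φ

For λ₁ = 152.7 nm:
E₁ = hc/λ₁ = 8.1195 eV
KE₁ = E₁ - φ = 8.1195 - 3.99 = 4.1295 eV

For λ₂ = 168.6 nm:
E₂ = hc/λ₂ = 7.3537 eV
KE₂ = E₂ - φ = 7.3537 - 3.99 = 3.3637 eV

Ratio: KE₁/KE₂ = 4.1295/3.3637 = 1.2276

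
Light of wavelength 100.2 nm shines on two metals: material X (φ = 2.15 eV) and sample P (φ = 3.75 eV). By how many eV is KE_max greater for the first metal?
1.6000 eV

Using KE_max = hc/λ - φ for each metal:

Photon energy: E = hc/λ = 12.3737 eV

For material X (φ₁ = 2.15 eV):
KE₁ = E - φ₁ = 12.3737 - 2.15 = 10.2237 eV

For sample P (φ₂ = 3.75 eV):
KE₂ = E - φ₂ = 12.3737 - 3.75 = 8.6237 eV

Difference:
ΔKE = KE₁ - KE₂ = 10.2237 - 8.6237 = 1.6000 eV

Note: The difference equals the difference in work functions: 3.75 - 2.15 = 1.60 eV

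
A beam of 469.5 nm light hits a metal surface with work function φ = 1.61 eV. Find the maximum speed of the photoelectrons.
6.0215e+05 m/s

First, find the maximum kinetic energy:
E_photon = hc/λ = 2.6408 eV
KE_max = E_photon - φ = 2.6408 - 1.61 = 1.0308 eV

Convert to Joules: KE_max = 1.0308 × 1.602×10⁻¹⁹ J = 1.6515e-19 J

Then use KE = ½mv² to find velocity:
v = √(2·KE/m) = √(2 × 1.6515e-19 J / 9.109e-31 kg)
v = 6.0215e+05 m/s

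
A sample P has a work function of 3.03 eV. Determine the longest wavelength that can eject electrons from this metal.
409.19 nm

The threshold wavelength is when the photon energy equals the work function:
hc/λ₀ = φ

Solving for λ₀:
λ₀ = hc/φ = (6.626×10⁻³⁴ J·s)(3×10⁸ m/s) / (3.03 eV × 1.602×10⁻¹⁹ J/eV)
λ₀ = 409.19 nm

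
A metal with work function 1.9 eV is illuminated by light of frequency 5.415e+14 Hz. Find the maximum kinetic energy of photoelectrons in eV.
0.3395 eV

Using Einstein's photoelectric equation: KE_max = hf - φ

First, calculate the photon energy:
E_photon = hf = (6.626×10⁻³⁴ J·s)(5.415e+14 Hz)
E_photon = 2.2395 eV

Then, the maximum kinetic energy:
KE_max = E_photon - φ = 2.2395 eV - 1.9 eV = 0.3395 eV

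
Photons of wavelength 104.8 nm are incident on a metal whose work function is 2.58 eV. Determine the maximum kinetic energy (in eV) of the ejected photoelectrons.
9.2506 eV

Using Einstein's photoelectric equation: KE_max = hf - φ = hc/λ - φ

First, calculate the photon energy:
E_photon = hc/λ = (6.626×10⁻³⁴ J·s)(3×10⁸ m/s) / (104.8×10⁻⁹ m)
E_photon = 11.8306 eV

Then, the maximum kinetic energy:
KE_max = E_photon - φ = 11.8306 eV - 2.58 eV = 9.2506 eV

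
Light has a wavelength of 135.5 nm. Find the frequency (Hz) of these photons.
2.2125e+15 Hz

Using the wave equation: c = fλ

Solving for frequency:
f = c/λ = (3×10⁸ m/s) / (135.5×10⁻⁹ m)
f = 2.2125e+15 Hz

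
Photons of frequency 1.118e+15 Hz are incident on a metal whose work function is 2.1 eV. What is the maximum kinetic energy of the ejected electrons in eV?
2.5237 eV

Using Einstein's photoelectric equation: KE_max = hf - φ

First, calculate the photon energy:
E_photon = hf = (6.626×10⁻³⁴ J·s)(1.118e+15 Hz)
E_photon = 4.6237 eV

Then, the maximum kinetic energy:
KE_max = E_photon - φ = 4.6237 eV - 2.1 eV = 2.5237 eV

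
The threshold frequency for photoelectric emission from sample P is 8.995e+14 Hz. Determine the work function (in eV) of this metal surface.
3.72 eV

At the threshold frequency, photon energy equals work function:
φ = hf₀

Calculating:
φ = (6.626×10⁻³⁴ J·s)(8.995e+14 Hz)
φ = 3.72 eV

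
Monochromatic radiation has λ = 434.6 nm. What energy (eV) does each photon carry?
2.8528 eV

Using E = hf = hc/λ:

E = hc/λ = (6.626×10⁻³⁴ J·s)(3×10⁸ m/s) / (434.6×10⁻⁹ m)
E = 2.8528 eV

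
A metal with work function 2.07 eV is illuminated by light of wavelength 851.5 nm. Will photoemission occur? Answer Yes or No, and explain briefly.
No

For photoemission, the photon energy must exceed the work function.

Photon energy: E = hc/λ = 1.4561 eV
Work function: φ = 2.07 eV

Since E_photon (1.4561 eV) < φ (2.07 eV), photoemission will NOT occur.
The threshold wavelength is λ₀ = hc/φ = 599.0 nm.
Since 851.5 nm > 599.0 nm, the photons lack sufficient energy.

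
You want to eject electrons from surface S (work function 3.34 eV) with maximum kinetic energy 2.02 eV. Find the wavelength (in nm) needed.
231.31 nm

From Einstein's equation: KE_max = hc/λ - φ

Rearranging for λ:
hc/λ = KE_max + φ
λ = hc/(KE_max + φ)

Required photon energy:
E_photon = KE_max + φ = 2.02 + 3.34 = 5.36 eV

Required wavelength:
λ = hc/E_photon = (6.626×10⁻³⁴)(3×10⁸) / (5.36 × 1.602×10⁻¹⁹)
λ = 231.31 nm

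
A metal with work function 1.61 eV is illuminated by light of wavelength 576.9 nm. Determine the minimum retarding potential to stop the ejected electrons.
0.5391 V

The stopping potential V_s satisfies: eV_s = KE_max

First, find KE_max using Einstein's equation:
E_photon = hc/λ = 2.1491 eV
KE_max = E_photon - φ = 2.1491 - 1.61 = 0.5391 eV

Since eV_s = KE_max:
V_s = KE_max/e = 0.5391 V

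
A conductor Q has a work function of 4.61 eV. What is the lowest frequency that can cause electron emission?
1.1147e+15 Hz

The threshold frequency is when the photon energy equals the work function:
hf₀ = φ

Solving for f₀:
f₀ = φ/h = (4.61 eV × 1.602×10⁻¹⁹ J/eV) / (6.626×10⁻³⁴ J·s)
f₀ = 1.1147e+15 Hz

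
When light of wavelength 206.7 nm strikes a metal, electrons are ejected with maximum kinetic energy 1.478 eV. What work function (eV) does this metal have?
4.52 eV

From Einstein's photoelectric equation: KE_max = hf - φ = hc/λ - φ

Rearranging for φ:
φ = hc/λ - KE_max

Calculate photon energy:
E_photon = hc/λ = 5.9983 eV

Therefore:
φ = 5.9983 - 1.478 = 4.52 eV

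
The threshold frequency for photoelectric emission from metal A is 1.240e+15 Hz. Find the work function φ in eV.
5.13 eV

At the threshold frequency, photon energy equals work function:
φ = hf₀

Calculating:
φ = (6.626×10⁻³⁴ J·s)(1.240e+15 Hz)
φ = 5.13 eV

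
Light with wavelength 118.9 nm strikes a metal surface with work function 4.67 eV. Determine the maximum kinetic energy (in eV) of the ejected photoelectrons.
5.7576 eV

Using Einstein's photoelectric equation: KE_max = hf - φ = hc/λ - φ

First, calculate the photon energy:
E_photon = hc/λ = (6.626×10⁻³⁴ J·s)(3×10⁸ m/s) / (118.9×10⁻⁹ m)
E_photon = 10.4276 eV

Then, the maximum kinetic energy:
KE_max = E_photon - φ = 10.4276 eV - 4.67 eV = 5.7576 eV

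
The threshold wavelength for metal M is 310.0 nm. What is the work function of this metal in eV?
4.00 eV

At the threshold wavelength, photon energy equals work function:
φ = hc/λ₀

Calculating:
φ = (6.626×10⁻³⁴ J·s)(3×10⁸ m/s) / (310.0×10⁻⁹ m)
φ = 4.00 eV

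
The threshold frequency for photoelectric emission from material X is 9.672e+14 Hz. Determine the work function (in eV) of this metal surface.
4.00 eV

At the threshold frequency, photon energy equals work function:
φ = hf₀

Calculating:
φ = (6.626×10⁻³⁴ J·s)(9.672e+14 Hz)
φ = 4.00 eV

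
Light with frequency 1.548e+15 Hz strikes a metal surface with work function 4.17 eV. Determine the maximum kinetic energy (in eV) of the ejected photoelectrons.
2.2320 eV

Using Einstein's photoelectric equation: KE_max = hf - φ

First, calculate the photon energy:
E_photon = hf = (6.626×10⁻³⁴ J·s)(1.548e+15 Hz)
E_photon = 6.4020 eV

Then, the maximum kinetic energy:
KE_max = E_photon - φ = 6.4020 eV - 4.17 eV = 2.2320 eV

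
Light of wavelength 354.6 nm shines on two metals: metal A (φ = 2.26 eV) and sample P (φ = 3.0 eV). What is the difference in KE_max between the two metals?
0.7400 eV

Using KE_max = hc/λ - φ for each metal:

Photon energy: E = hc/λ = 3.4965 eV

For metal A (φ₁ = 2.26 eV):
KE₁ = E - φ₁ = 3.4965 - 2.26 = 1.2365 eV

For sample P (φ₂ = 3.0 eV):
KE₂ = E - φ₂ = 3.4965 - 3.0 = 0.4965 eV

Difference:
ΔKE = KE₁ - KE₂ = 1.2365 - 0.4965 = 0.7400 eV

Note: The difference equals the difference in work functions: 3.0 - 2.26 = 0.74 eV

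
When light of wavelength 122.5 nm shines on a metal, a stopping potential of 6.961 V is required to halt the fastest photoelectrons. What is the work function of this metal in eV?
3.16 eV

The stopping potential gives the maximum kinetic energy: KE_max = eV_s = 6.961 eV

From Einstein's photoelectric equation: KE_max = hc/λ - φ
Rearranging: φ = hc/λ - KE_max

Calculate photon energy:
E_photon = hc/λ = (6.626×10⁻³⁴ J·s)(3×10⁸ m/s) / (122.5×10⁻⁹ m) = 10.1212 eV

Therefore:
φ = 10.1212 - 6.961 = 3.16 eV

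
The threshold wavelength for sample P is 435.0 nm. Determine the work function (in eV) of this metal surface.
2.85 eV

At the threshold wavelength, photon energy equals work function:
φ = hc/λ₀

Calculating:
φ = (6.626×10⁻³⁴ J·s)(3×10⁸ m/s) / (435.0×10⁻⁹ m)
φ = 2.85 eV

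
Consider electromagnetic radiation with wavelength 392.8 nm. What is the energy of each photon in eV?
3.1564 eV

Using E = hf = hc/λ:

E = hc/λ = (6.626×10⁻³⁴ J·s)(3×10⁸ m/s) / (392.8×10⁻⁹ m)
E = 3.1564 eV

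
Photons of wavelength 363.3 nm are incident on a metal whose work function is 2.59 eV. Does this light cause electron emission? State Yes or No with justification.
Yes

For photoemission, the photon energy must exceed the work function.

Photon energy: E = hc/λ = 3.4127 eV
Work function: φ = 2.59 eV

Since E_photon (3.4127 eV) > φ (2.59 eV), photoemission WILL occur.
The threshold wavelength is λ₀ = hc/φ = 478.7 nm.
Since 363.3 nm < 478.7 nm, the light has sufficient energy.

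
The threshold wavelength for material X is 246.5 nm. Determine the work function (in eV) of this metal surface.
5.03 eV

At the threshold wavelength, photon energy equals work function:
φ = hc/λ₀

Calculating:
φ = (6.626×10⁻³⁴ J·s)(3×10⁸ m/s) / (246.5×10⁻⁹ m)
φ = 5.03 eV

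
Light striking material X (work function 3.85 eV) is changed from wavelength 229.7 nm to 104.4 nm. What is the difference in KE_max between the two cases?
6.4782 eV

Using Einstein's equation: KE_max = hc/λ - φ

For λ₁ = 229.7 nm:
KE₁ = hc/λ₁ - φ = 5.3977 - 3.85 = 1.5477 eV

For λ₂ = 104.4 nm:
KE₂ = hc/λ₂ - φ = 11.8759 - 3.85 = 8.0259 eV

Change in KE:
ΔKE = KE₂ - KE₁ = 8.0259 - 1.5477 = 6.4782 eV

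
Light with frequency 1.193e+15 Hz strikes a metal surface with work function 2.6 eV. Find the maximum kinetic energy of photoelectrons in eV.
2.3339 eV

Using Einstein's photoelectric equation: KE_max = hf - φ

First, calculate the photon energy:
E_photon = hf = (6.626×10⁻³⁴ J·s)(1.193e+15 Hz)
E_photon = 4.9339 eV

Then, the maximum kinetic energy:
KE_max = E_photon - φ = 4.9339 eV - 2.6 eV = 2.3339 eV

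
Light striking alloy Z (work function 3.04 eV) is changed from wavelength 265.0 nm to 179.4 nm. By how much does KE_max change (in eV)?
2.2324 eV

Using Einstein's equation: KE_max = hc/λ - φ

For λ₁ = 265.0 nm:
KE₁ = hc/λ₁ - φ = 4.6786 - 3.04 = 1.6386 eV

For λ₂ = 179.4 nm:
KE₂ = hc/λ₂ - φ = 6.9110 - 3.04 = 3.8710 eV

Change in KE:
ΔKE = KE₂ - KE₁ = 3.8710 - 1.6386 = 2.2324 eV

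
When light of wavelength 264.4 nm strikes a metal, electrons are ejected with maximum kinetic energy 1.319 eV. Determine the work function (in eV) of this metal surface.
3.37 eV

From Einstein's photoelectric equation: KE_max = hf - φ = hc/λ - φ

Rearranging for φ:
φ = hc/λ - KE_max

Calculate photon energy:
E_photon = hc/λ = 4.6893 eV

Therefore:
φ = 4.6893 - 1.319 = 3.37 eV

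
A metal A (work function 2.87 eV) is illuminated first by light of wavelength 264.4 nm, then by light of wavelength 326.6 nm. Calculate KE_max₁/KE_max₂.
1.9642

Using Einstein's equation: KE_max = hc/λ - φ

For λ₁ = 264.4 nm:
E₁ = hc/λ₁ = 4.6893 eV
KE₁ = E₁ - φ = 4.6893 - 2.87 = 1.8193 eV

For λ₂ = 326.6 nm:
E₂ = hc/λ₂ = 3.7962 eV
KE₂ = E₂ - φ = 3.7962 - 2.87 = 0.9262 eV

Ratio: KE₁/KE₂ = 1.8193/0.9262 = 1.9642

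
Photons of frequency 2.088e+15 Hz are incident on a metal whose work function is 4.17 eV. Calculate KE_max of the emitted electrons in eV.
4.4653 eV

Using Einstein's photoelectric equation: KE_max = hf - φ

First, calculate the photon energy:
E_photon = hf = (6.626×10⁻³⁴ J·s)(2.088e+15 Hz)
E_photon = 8.6353 eV

Then, the maximum kinetic energy:
KE_max = E_photon - φ = 8.6353 eV - 4.17 eV = 4.4653 eV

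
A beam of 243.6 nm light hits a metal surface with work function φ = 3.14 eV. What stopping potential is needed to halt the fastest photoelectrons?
1.9497 V

The stopping potential V_s satisfies: eV_s = KE_max

First, find KE_max using Einstein's equation:
E_photon = hc/λ = 5.0897 eV
KE_max = E_photon - φ = 5.0897 - 3.14 = 1.9497 eV

Since eV_s = KE_max:
V_s = KE_max/e = 1.9497 V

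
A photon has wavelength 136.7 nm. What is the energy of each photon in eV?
9.0698 eV

Using E = hf = hc/λ:

E = hc/λ = (6.626×10⁻³⁴ J·s)(3×10⁸ m/s) / (136.7×10⁻⁹ m)
E = 9.0698 eV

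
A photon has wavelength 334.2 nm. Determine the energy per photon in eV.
3.7099 eV

Using E = hf = hc/λ:

E = hc/λ = (6.626×10⁻³⁴ J·s)(3×10⁸ m/s) / (334.2×10⁻⁹ m)
E = 3.7099 eV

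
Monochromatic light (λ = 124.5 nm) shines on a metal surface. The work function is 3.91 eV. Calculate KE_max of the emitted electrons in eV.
6.0486 eV

Using Einstein's photoelectric equation: KE_max = hf - φ = hc/λ - φ

First, calculate the photon energy:
E_photon = hc/λ = (6.626×10⁻³⁴ J·s)(3×10⁸ m/s) / (124.5×10⁻⁹ m)
E_photon = 9.9586 eV

Then, the maximum kinetic energy:
KE_max = E_photon - φ = 9.9586 eV - 3.91 eV = 6.0486 eV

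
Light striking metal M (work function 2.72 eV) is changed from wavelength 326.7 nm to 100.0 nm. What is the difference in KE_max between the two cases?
8.6034 eV

Using Einstein's equation: KE_max = hc/λ - φ

For λ₁ = 326.7 nm:
KE₁ = hc/λ₁ - φ = 3.7950 - 2.72 = 1.0750 eV

For λ₂ = 100.0 nm:
KE₂ = hc/λ₂ - φ = 12.3984 - 2.72 = 9.6784 eV

Change in KE:
ΔKE = KE₂ - KE₁ = 9.6784 - 1.0750 = 8.6034 eV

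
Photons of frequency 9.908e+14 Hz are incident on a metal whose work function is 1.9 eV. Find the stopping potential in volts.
2.1976 V

The stopping potential V_s satisfies: eV_s = KE_max

First, find KE_max using Einstein's equation:
E_photon = hf = (6.626×10⁻³⁴ J·s)(9.908e+14 Hz) = 4.0976 eV
KE_max = E_photon - φ = 4.0976 - 1.9 = 2.1976 eV

Since eV_s = KE_max:
V_s = KE_max/e = 2.1976 V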